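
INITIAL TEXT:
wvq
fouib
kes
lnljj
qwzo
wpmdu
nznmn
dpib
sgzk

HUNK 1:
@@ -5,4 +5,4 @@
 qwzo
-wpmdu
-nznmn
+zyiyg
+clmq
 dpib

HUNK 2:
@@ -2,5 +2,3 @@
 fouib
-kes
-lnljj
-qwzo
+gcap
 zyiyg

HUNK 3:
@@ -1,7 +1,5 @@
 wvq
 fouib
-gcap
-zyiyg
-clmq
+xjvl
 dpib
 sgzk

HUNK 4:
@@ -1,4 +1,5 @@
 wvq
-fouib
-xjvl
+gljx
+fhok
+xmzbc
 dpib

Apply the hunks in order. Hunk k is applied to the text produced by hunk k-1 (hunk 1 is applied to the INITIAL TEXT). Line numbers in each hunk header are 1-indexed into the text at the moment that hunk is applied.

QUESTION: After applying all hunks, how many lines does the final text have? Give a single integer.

Answer: 6

Derivation:
Hunk 1: at line 5 remove [wpmdu,nznmn] add [zyiyg,clmq] -> 9 lines: wvq fouib kes lnljj qwzo zyiyg clmq dpib sgzk
Hunk 2: at line 2 remove [kes,lnljj,qwzo] add [gcap] -> 7 lines: wvq fouib gcap zyiyg clmq dpib sgzk
Hunk 3: at line 1 remove [gcap,zyiyg,clmq] add [xjvl] -> 5 lines: wvq fouib xjvl dpib sgzk
Hunk 4: at line 1 remove [fouib,xjvl] add [gljx,fhok,xmzbc] -> 6 lines: wvq gljx fhok xmzbc dpib sgzk
Final line count: 6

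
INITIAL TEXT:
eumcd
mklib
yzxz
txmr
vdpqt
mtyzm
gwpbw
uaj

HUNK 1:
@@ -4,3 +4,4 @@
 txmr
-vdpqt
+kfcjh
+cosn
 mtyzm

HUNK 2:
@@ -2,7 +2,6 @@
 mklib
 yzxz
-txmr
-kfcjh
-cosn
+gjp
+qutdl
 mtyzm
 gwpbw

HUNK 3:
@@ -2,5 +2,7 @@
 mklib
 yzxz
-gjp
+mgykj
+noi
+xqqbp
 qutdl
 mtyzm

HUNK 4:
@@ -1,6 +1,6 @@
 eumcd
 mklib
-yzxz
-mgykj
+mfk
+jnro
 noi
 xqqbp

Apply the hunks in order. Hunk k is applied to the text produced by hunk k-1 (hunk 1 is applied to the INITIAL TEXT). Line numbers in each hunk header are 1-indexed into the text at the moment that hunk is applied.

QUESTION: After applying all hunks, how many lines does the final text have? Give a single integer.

Hunk 1: at line 4 remove [vdpqt] add [kfcjh,cosn] -> 9 lines: eumcd mklib yzxz txmr kfcjh cosn mtyzm gwpbw uaj
Hunk 2: at line 2 remove [txmr,kfcjh,cosn] add [gjp,qutdl] -> 8 lines: eumcd mklib yzxz gjp qutdl mtyzm gwpbw uaj
Hunk 3: at line 2 remove [gjp] add [mgykj,noi,xqqbp] -> 10 lines: eumcd mklib yzxz mgykj noi xqqbp qutdl mtyzm gwpbw uaj
Hunk 4: at line 1 remove [yzxz,mgykj] add [mfk,jnro] -> 10 lines: eumcd mklib mfk jnro noi xqqbp qutdl mtyzm gwpbw uaj
Final line count: 10

Answer: 10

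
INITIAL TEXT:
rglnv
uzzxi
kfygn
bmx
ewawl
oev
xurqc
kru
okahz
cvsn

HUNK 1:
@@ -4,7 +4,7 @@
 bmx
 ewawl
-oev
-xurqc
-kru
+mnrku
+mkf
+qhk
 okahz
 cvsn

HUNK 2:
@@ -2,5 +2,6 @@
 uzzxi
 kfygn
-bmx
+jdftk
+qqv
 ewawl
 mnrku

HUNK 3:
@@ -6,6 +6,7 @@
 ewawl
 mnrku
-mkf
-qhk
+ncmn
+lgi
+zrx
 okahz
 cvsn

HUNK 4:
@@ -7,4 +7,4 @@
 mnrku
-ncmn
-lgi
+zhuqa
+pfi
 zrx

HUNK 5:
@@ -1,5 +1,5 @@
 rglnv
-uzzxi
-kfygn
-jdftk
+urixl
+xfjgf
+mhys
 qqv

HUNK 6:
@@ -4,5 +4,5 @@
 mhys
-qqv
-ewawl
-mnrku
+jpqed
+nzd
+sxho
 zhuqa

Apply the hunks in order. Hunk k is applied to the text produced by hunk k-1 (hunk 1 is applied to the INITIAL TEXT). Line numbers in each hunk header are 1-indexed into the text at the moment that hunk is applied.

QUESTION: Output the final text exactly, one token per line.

Answer: rglnv
urixl
xfjgf
mhys
jpqed
nzd
sxho
zhuqa
pfi
zrx
okahz
cvsn

Derivation:
Hunk 1: at line 4 remove [oev,xurqc,kru] add [mnrku,mkf,qhk] -> 10 lines: rglnv uzzxi kfygn bmx ewawl mnrku mkf qhk okahz cvsn
Hunk 2: at line 2 remove [bmx] add [jdftk,qqv] -> 11 lines: rglnv uzzxi kfygn jdftk qqv ewawl mnrku mkf qhk okahz cvsn
Hunk 3: at line 6 remove [mkf,qhk] add [ncmn,lgi,zrx] -> 12 lines: rglnv uzzxi kfygn jdftk qqv ewawl mnrku ncmn lgi zrx okahz cvsn
Hunk 4: at line 7 remove [ncmn,lgi] add [zhuqa,pfi] -> 12 lines: rglnv uzzxi kfygn jdftk qqv ewawl mnrku zhuqa pfi zrx okahz cvsn
Hunk 5: at line 1 remove [uzzxi,kfygn,jdftk] add [urixl,xfjgf,mhys] -> 12 lines: rglnv urixl xfjgf mhys qqv ewawl mnrku zhuqa pfi zrx okahz cvsn
Hunk 6: at line 4 remove [qqv,ewawl,mnrku] add [jpqed,nzd,sxho] -> 12 lines: rglnv urixl xfjgf mhys jpqed nzd sxho zhuqa pfi zrx okahz cvsn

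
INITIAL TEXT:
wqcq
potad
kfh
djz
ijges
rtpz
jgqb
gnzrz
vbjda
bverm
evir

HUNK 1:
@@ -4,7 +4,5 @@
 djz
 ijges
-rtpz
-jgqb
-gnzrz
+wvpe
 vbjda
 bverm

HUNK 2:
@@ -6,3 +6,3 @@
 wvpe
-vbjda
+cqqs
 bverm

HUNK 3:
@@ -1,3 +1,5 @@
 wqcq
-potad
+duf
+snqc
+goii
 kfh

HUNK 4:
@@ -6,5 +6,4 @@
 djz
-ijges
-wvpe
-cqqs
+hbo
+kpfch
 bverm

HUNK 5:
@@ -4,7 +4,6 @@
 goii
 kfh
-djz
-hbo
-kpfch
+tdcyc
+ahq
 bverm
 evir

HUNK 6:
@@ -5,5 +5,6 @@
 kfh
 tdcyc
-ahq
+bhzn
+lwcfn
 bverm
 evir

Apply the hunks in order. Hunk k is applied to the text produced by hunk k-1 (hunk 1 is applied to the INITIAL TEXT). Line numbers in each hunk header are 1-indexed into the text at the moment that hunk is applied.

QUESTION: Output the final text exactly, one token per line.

Answer: wqcq
duf
snqc
goii
kfh
tdcyc
bhzn
lwcfn
bverm
evir

Derivation:
Hunk 1: at line 4 remove [rtpz,jgqb,gnzrz] add [wvpe] -> 9 lines: wqcq potad kfh djz ijges wvpe vbjda bverm evir
Hunk 2: at line 6 remove [vbjda] add [cqqs] -> 9 lines: wqcq potad kfh djz ijges wvpe cqqs bverm evir
Hunk 3: at line 1 remove [potad] add [duf,snqc,goii] -> 11 lines: wqcq duf snqc goii kfh djz ijges wvpe cqqs bverm evir
Hunk 4: at line 6 remove [ijges,wvpe,cqqs] add [hbo,kpfch] -> 10 lines: wqcq duf snqc goii kfh djz hbo kpfch bverm evir
Hunk 5: at line 4 remove [djz,hbo,kpfch] add [tdcyc,ahq] -> 9 lines: wqcq duf snqc goii kfh tdcyc ahq bverm evir
Hunk 6: at line 5 remove [ahq] add [bhzn,lwcfn] -> 10 lines: wqcq duf snqc goii kfh tdcyc bhzn lwcfn bverm evir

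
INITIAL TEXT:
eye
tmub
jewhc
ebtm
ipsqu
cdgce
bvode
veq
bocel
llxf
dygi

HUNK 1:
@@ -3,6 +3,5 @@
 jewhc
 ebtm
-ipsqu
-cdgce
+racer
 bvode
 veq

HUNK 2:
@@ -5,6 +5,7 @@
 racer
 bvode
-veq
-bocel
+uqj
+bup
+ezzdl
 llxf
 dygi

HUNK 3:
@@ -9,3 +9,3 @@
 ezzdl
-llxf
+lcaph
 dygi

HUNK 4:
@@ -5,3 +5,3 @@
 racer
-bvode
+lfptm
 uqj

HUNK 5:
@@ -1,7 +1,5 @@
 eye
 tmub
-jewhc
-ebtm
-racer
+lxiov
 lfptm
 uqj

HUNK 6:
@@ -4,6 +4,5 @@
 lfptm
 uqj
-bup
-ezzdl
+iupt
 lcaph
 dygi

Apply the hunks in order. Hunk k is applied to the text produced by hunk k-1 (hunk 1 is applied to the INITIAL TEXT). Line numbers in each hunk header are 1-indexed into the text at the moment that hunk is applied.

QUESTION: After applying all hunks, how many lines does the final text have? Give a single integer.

Answer: 8

Derivation:
Hunk 1: at line 3 remove [ipsqu,cdgce] add [racer] -> 10 lines: eye tmub jewhc ebtm racer bvode veq bocel llxf dygi
Hunk 2: at line 5 remove [veq,bocel] add [uqj,bup,ezzdl] -> 11 lines: eye tmub jewhc ebtm racer bvode uqj bup ezzdl llxf dygi
Hunk 3: at line 9 remove [llxf] add [lcaph] -> 11 lines: eye tmub jewhc ebtm racer bvode uqj bup ezzdl lcaph dygi
Hunk 4: at line 5 remove [bvode] add [lfptm] -> 11 lines: eye tmub jewhc ebtm racer lfptm uqj bup ezzdl lcaph dygi
Hunk 5: at line 1 remove [jewhc,ebtm,racer] add [lxiov] -> 9 lines: eye tmub lxiov lfptm uqj bup ezzdl lcaph dygi
Hunk 6: at line 4 remove [bup,ezzdl] add [iupt] -> 8 lines: eye tmub lxiov lfptm uqj iupt lcaph dygi
Final line count: 8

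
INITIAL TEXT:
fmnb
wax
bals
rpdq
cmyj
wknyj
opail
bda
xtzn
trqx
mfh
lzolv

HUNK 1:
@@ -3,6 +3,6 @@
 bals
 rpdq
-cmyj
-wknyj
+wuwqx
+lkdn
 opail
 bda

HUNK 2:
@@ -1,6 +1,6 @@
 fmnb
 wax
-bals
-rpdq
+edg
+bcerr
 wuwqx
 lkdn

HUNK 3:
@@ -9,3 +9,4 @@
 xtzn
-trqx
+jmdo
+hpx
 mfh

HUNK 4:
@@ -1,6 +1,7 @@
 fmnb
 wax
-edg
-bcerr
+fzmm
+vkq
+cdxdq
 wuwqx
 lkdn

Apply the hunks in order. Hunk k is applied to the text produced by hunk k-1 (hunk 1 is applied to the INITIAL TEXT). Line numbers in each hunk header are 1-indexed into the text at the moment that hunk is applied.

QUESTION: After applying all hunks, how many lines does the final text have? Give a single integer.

Answer: 14

Derivation:
Hunk 1: at line 3 remove [cmyj,wknyj] add [wuwqx,lkdn] -> 12 lines: fmnb wax bals rpdq wuwqx lkdn opail bda xtzn trqx mfh lzolv
Hunk 2: at line 1 remove [bals,rpdq] add [edg,bcerr] -> 12 lines: fmnb wax edg bcerr wuwqx lkdn opail bda xtzn trqx mfh lzolv
Hunk 3: at line 9 remove [trqx] add [jmdo,hpx] -> 13 lines: fmnb wax edg bcerr wuwqx lkdn opail bda xtzn jmdo hpx mfh lzolv
Hunk 4: at line 1 remove [edg,bcerr] add [fzmm,vkq,cdxdq] -> 14 lines: fmnb wax fzmm vkq cdxdq wuwqx lkdn opail bda xtzn jmdo hpx mfh lzolv
Final line count: 14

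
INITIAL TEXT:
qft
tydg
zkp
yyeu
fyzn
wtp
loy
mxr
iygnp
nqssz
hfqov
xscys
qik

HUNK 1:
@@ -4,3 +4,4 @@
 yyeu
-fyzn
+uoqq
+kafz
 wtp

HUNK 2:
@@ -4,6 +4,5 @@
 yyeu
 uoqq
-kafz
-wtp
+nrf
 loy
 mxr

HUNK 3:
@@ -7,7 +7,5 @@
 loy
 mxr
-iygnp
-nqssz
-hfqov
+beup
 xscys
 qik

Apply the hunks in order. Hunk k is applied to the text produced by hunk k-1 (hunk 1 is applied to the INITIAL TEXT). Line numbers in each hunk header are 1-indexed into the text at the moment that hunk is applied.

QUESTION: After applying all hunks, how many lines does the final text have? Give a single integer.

Answer: 11

Derivation:
Hunk 1: at line 4 remove [fyzn] add [uoqq,kafz] -> 14 lines: qft tydg zkp yyeu uoqq kafz wtp loy mxr iygnp nqssz hfqov xscys qik
Hunk 2: at line 4 remove [kafz,wtp] add [nrf] -> 13 lines: qft tydg zkp yyeu uoqq nrf loy mxr iygnp nqssz hfqov xscys qik
Hunk 3: at line 7 remove [iygnp,nqssz,hfqov] add [beup] -> 11 lines: qft tydg zkp yyeu uoqq nrf loy mxr beup xscys qik
Final line count: 11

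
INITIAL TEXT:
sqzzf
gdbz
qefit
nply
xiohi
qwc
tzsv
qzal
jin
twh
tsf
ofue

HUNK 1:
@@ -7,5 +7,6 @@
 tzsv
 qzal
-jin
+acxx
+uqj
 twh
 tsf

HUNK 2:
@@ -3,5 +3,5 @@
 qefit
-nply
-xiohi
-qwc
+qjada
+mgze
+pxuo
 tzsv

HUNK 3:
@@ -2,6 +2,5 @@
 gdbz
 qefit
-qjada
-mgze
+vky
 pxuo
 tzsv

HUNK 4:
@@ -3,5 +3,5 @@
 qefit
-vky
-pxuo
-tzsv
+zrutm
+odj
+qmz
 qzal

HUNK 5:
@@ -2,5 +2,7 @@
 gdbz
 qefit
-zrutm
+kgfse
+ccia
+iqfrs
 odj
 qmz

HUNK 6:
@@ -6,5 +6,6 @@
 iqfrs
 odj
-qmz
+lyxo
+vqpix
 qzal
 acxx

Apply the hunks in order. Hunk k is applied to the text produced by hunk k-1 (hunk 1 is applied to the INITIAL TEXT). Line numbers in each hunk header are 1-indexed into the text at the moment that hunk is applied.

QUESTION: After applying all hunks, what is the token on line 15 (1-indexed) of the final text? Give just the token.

Answer: ofue

Derivation:
Hunk 1: at line 7 remove [jin] add [acxx,uqj] -> 13 lines: sqzzf gdbz qefit nply xiohi qwc tzsv qzal acxx uqj twh tsf ofue
Hunk 2: at line 3 remove [nply,xiohi,qwc] add [qjada,mgze,pxuo] -> 13 lines: sqzzf gdbz qefit qjada mgze pxuo tzsv qzal acxx uqj twh tsf ofue
Hunk 3: at line 2 remove [qjada,mgze] add [vky] -> 12 lines: sqzzf gdbz qefit vky pxuo tzsv qzal acxx uqj twh tsf ofue
Hunk 4: at line 3 remove [vky,pxuo,tzsv] add [zrutm,odj,qmz] -> 12 lines: sqzzf gdbz qefit zrutm odj qmz qzal acxx uqj twh tsf ofue
Hunk 5: at line 2 remove [zrutm] add [kgfse,ccia,iqfrs] -> 14 lines: sqzzf gdbz qefit kgfse ccia iqfrs odj qmz qzal acxx uqj twh tsf ofue
Hunk 6: at line 6 remove [qmz] add [lyxo,vqpix] -> 15 lines: sqzzf gdbz qefit kgfse ccia iqfrs odj lyxo vqpix qzal acxx uqj twh tsf ofue
Final line 15: ofue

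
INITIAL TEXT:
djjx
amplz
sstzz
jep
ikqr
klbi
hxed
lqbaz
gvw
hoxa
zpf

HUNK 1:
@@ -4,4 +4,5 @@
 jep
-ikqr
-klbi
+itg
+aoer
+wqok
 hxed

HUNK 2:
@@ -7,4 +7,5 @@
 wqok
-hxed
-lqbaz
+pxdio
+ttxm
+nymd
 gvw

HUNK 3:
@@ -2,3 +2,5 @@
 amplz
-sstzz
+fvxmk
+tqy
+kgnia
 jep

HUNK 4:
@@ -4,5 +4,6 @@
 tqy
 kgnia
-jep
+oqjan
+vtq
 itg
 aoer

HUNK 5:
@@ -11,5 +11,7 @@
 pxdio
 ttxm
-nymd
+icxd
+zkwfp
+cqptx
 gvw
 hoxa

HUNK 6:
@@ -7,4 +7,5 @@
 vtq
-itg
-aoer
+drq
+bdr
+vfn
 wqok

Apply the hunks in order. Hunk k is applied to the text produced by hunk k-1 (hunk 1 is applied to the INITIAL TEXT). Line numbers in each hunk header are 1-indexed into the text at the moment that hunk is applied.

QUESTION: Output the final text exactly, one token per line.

Answer: djjx
amplz
fvxmk
tqy
kgnia
oqjan
vtq
drq
bdr
vfn
wqok
pxdio
ttxm
icxd
zkwfp
cqptx
gvw
hoxa
zpf

Derivation:
Hunk 1: at line 4 remove [ikqr,klbi] add [itg,aoer,wqok] -> 12 lines: djjx amplz sstzz jep itg aoer wqok hxed lqbaz gvw hoxa zpf
Hunk 2: at line 7 remove [hxed,lqbaz] add [pxdio,ttxm,nymd] -> 13 lines: djjx amplz sstzz jep itg aoer wqok pxdio ttxm nymd gvw hoxa zpf
Hunk 3: at line 2 remove [sstzz] add [fvxmk,tqy,kgnia] -> 15 lines: djjx amplz fvxmk tqy kgnia jep itg aoer wqok pxdio ttxm nymd gvw hoxa zpf
Hunk 4: at line 4 remove [jep] add [oqjan,vtq] -> 16 lines: djjx amplz fvxmk tqy kgnia oqjan vtq itg aoer wqok pxdio ttxm nymd gvw hoxa zpf
Hunk 5: at line 11 remove [nymd] add [icxd,zkwfp,cqptx] -> 18 lines: djjx amplz fvxmk tqy kgnia oqjan vtq itg aoer wqok pxdio ttxm icxd zkwfp cqptx gvw hoxa zpf
Hunk 6: at line 7 remove [itg,aoer] add [drq,bdr,vfn] -> 19 lines: djjx amplz fvxmk tqy kgnia oqjan vtq drq bdr vfn wqok pxdio ttxm icxd zkwfp cqptx gvw hoxa zpf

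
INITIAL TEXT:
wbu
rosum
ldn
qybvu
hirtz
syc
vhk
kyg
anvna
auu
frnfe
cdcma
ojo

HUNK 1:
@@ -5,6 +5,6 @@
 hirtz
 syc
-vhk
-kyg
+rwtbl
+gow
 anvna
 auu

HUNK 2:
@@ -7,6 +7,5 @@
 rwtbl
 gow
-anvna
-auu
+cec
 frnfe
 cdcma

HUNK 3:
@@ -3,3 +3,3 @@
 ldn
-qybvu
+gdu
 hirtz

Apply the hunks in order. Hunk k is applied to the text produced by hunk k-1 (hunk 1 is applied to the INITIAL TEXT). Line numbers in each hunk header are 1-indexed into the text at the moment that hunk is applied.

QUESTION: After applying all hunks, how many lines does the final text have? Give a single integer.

Hunk 1: at line 5 remove [vhk,kyg] add [rwtbl,gow] -> 13 lines: wbu rosum ldn qybvu hirtz syc rwtbl gow anvna auu frnfe cdcma ojo
Hunk 2: at line 7 remove [anvna,auu] add [cec] -> 12 lines: wbu rosum ldn qybvu hirtz syc rwtbl gow cec frnfe cdcma ojo
Hunk 3: at line 3 remove [qybvu] add [gdu] -> 12 lines: wbu rosum ldn gdu hirtz syc rwtbl gow cec frnfe cdcma ojo
Final line count: 12

Answer: 12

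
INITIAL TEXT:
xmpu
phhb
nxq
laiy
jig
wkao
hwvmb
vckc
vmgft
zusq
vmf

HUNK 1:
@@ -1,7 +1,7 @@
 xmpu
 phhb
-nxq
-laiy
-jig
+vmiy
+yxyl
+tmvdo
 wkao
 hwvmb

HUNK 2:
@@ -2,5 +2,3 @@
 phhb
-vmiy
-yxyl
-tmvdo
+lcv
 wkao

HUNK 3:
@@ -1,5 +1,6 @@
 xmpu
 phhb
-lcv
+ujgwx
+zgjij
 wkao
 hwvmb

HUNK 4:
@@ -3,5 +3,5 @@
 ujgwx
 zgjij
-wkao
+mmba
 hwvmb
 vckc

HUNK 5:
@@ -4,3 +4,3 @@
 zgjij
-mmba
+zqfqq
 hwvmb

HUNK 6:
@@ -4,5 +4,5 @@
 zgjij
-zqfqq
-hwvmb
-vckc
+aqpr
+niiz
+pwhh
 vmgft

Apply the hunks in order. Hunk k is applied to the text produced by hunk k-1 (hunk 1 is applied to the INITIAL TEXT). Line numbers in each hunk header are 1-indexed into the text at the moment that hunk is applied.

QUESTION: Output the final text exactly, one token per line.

Hunk 1: at line 1 remove [nxq,laiy,jig] add [vmiy,yxyl,tmvdo] -> 11 lines: xmpu phhb vmiy yxyl tmvdo wkao hwvmb vckc vmgft zusq vmf
Hunk 2: at line 2 remove [vmiy,yxyl,tmvdo] add [lcv] -> 9 lines: xmpu phhb lcv wkao hwvmb vckc vmgft zusq vmf
Hunk 3: at line 1 remove [lcv] add [ujgwx,zgjij] -> 10 lines: xmpu phhb ujgwx zgjij wkao hwvmb vckc vmgft zusq vmf
Hunk 4: at line 3 remove [wkao] add [mmba] -> 10 lines: xmpu phhb ujgwx zgjij mmba hwvmb vckc vmgft zusq vmf
Hunk 5: at line 4 remove [mmba] add [zqfqq] -> 10 lines: xmpu phhb ujgwx zgjij zqfqq hwvmb vckc vmgft zusq vmf
Hunk 6: at line 4 remove [zqfqq,hwvmb,vckc] add [aqpr,niiz,pwhh] -> 10 lines: xmpu phhb ujgwx zgjij aqpr niiz pwhh vmgft zusq vmf

Answer: xmpu
phhb
ujgwx
zgjij
aqpr
niiz
pwhh
vmgft
zusq
vmf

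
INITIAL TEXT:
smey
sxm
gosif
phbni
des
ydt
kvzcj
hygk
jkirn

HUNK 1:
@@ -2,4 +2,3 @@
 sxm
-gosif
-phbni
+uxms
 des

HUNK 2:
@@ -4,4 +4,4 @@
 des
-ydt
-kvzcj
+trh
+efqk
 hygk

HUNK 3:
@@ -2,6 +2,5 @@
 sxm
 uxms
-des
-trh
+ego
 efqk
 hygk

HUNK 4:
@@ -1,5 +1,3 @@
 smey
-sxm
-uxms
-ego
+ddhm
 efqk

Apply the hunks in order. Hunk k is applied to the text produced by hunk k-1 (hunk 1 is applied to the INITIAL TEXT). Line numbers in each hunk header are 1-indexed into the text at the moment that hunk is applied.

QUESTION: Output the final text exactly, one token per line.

Hunk 1: at line 2 remove [gosif,phbni] add [uxms] -> 8 lines: smey sxm uxms des ydt kvzcj hygk jkirn
Hunk 2: at line 4 remove [ydt,kvzcj] add [trh,efqk] -> 8 lines: smey sxm uxms des trh efqk hygk jkirn
Hunk 3: at line 2 remove [des,trh] add [ego] -> 7 lines: smey sxm uxms ego efqk hygk jkirn
Hunk 4: at line 1 remove [sxm,uxms,ego] add [ddhm] -> 5 lines: smey ddhm efqk hygk jkirn

Answer: smey
ddhm
efqk
hygk
jkirn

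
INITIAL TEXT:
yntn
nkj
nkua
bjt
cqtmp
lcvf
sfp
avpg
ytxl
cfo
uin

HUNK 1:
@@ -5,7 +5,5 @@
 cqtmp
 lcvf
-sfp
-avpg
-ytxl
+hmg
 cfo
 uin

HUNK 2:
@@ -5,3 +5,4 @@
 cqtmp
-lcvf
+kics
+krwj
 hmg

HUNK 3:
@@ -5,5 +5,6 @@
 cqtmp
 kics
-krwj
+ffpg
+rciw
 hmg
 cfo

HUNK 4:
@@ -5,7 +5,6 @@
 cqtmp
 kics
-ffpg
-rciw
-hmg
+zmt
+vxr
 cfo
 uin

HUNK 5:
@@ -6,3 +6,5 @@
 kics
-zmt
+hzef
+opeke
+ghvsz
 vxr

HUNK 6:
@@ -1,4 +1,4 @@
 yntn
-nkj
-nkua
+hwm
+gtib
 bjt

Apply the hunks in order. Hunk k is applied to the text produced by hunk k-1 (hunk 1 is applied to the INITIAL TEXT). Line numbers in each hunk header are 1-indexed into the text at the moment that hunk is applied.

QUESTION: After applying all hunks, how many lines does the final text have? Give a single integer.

Hunk 1: at line 5 remove [sfp,avpg,ytxl] add [hmg] -> 9 lines: yntn nkj nkua bjt cqtmp lcvf hmg cfo uin
Hunk 2: at line 5 remove [lcvf] add [kics,krwj] -> 10 lines: yntn nkj nkua bjt cqtmp kics krwj hmg cfo uin
Hunk 3: at line 5 remove [krwj] add [ffpg,rciw] -> 11 lines: yntn nkj nkua bjt cqtmp kics ffpg rciw hmg cfo uin
Hunk 4: at line 5 remove [ffpg,rciw,hmg] add [zmt,vxr] -> 10 lines: yntn nkj nkua bjt cqtmp kics zmt vxr cfo uin
Hunk 5: at line 6 remove [zmt] add [hzef,opeke,ghvsz] -> 12 lines: yntn nkj nkua bjt cqtmp kics hzef opeke ghvsz vxr cfo uin
Hunk 6: at line 1 remove [nkj,nkua] add [hwm,gtib] -> 12 lines: yntn hwm gtib bjt cqtmp kics hzef opeke ghvsz vxr cfo uin
Final line count: 12

Answer: 12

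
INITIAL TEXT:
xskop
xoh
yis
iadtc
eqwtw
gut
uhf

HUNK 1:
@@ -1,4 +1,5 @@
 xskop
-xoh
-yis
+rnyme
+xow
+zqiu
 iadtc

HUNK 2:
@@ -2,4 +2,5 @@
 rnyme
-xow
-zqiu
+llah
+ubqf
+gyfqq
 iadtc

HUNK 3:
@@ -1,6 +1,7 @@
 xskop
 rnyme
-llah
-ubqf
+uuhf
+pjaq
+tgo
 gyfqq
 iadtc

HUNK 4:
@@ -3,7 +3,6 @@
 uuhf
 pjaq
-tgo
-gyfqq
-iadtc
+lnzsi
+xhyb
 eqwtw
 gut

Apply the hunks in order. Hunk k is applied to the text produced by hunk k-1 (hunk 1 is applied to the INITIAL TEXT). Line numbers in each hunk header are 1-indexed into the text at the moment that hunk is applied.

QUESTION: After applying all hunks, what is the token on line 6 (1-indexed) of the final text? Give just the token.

Answer: xhyb

Derivation:
Hunk 1: at line 1 remove [xoh,yis] add [rnyme,xow,zqiu] -> 8 lines: xskop rnyme xow zqiu iadtc eqwtw gut uhf
Hunk 2: at line 2 remove [xow,zqiu] add [llah,ubqf,gyfqq] -> 9 lines: xskop rnyme llah ubqf gyfqq iadtc eqwtw gut uhf
Hunk 3: at line 1 remove [llah,ubqf] add [uuhf,pjaq,tgo] -> 10 lines: xskop rnyme uuhf pjaq tgo gyfqq iadtc eqwtw gut uhf
Hunk 4: at line 3 remove [tgo,gyfqq,iadtc] add [lnzsi,xhyb] -> 9 lines: xskop rnyme uuhf pjaq lnzsi xhyb eqwtw gut uhf
Final line 6: xhyb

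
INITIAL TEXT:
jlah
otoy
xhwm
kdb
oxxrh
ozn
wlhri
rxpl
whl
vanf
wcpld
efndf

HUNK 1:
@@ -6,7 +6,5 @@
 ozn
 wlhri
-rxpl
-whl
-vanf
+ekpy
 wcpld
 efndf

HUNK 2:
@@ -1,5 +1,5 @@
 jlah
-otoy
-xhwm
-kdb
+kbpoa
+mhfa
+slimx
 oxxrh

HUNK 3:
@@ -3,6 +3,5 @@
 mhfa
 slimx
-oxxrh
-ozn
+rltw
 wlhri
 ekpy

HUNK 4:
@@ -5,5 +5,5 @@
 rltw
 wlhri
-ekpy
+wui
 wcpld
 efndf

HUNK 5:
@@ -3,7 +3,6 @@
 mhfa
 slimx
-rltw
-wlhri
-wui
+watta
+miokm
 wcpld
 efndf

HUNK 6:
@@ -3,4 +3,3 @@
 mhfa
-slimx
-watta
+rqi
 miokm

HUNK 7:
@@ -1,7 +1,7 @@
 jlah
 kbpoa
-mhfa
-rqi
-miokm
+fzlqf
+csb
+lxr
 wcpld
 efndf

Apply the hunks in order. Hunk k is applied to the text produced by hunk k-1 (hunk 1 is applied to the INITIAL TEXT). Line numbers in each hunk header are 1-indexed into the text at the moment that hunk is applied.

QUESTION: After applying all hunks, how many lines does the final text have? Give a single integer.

Hunk 1: at line 6 remove [rxpl,whl,vanf] add [ekpy] -> 10 lines: jlah otoy xhwm kdb oxxrh ozn wlhri ekpy wcpld efndf
Hunk 2: at line 1 remove [otoy,xhwm,kdb] add [kbpoa,mhfa,slimx] -> 10 lines: jlah kbpoa mhfa slimx oxxrh ozn wlhri ekpy wcpld efndf
Hunk 3: at line 3 remove [oxxrh,ozn] add [rltw] -> 9 lines: jlah kbpoa mhfa slimx rltw wlhri ekpy wcpld efndf
Hunk 4: at line 5 remove [ekpy] add [wui] -> 9 lines: jlah kbpoa mhfa slimx rltw wlhri wui wcpld efndf
Hunk 5: at line 3 remove [rltw,wlhri,wui] add [watta,miokm] -> 8 lines: jlah kbpoa mhfa slimx watta miokm wcpld efndf
Hunk 6: at line 3 remove [slimx,watta] add [rqi] -> 7 lines: jlah kbpoa mhfa rqi miokm wcpld efndf
Hunk 7: at line 1 remove [mhfa,rqi,miokm] add [fzlqf,csb,lxr] -> 7 lines: jlah kbpoa fzlqf csb lxr wcpld efndf
Final line count: 7

Answer: 7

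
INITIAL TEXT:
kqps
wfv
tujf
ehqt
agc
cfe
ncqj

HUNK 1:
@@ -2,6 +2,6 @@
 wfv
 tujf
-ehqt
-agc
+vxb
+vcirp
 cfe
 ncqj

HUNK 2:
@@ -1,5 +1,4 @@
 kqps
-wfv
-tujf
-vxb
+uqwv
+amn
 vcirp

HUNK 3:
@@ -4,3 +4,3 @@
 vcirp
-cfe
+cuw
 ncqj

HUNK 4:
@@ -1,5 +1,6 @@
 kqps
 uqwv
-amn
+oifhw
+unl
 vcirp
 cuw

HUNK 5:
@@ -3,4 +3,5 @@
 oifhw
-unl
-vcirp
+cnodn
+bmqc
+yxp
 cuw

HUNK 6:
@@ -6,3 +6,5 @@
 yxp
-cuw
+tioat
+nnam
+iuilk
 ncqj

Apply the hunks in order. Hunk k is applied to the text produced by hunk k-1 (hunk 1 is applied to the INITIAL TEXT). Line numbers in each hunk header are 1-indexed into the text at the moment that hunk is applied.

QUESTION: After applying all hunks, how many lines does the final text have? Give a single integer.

Hunk 1: at line 2 remove [ehqt,agc] add [vxb,vcirp] -> 7 lines: kqps wfv tujf vxb vcirp cfe ncqj
Hunk 2: at line 1 remove [wfv,tujf,vxb] add [uqwv,amn] -> 6 lines: kqps uqwv amn vcirp cfe ncqj
Hunk 3: at line 4 remove [cfe] add [cuw] -> 6 lines: kqps uqwv amn vcirp cuw ncqj
Hunk 4: at line 1 remove [amn] add [oifhw,unl] -> 7 lines: kqps uqwv oifhw unl vcirp cuw ncqj
Hunk 5: at line 3 remove [unl,vcirp] add [cnodn,bmqc,yxp] -> 8 lines: kqps uqwv oifhw cnodn bmqc yxp cuw ncqj
Hunk 6: at line 6 remove [cuw] add [tioat,nnam,iuilk] -> 10 lines: kqps uqwv oifhw cnodn bmqc yxp tioat nnam iuilk ncqj
Final line count: 10

Answer: 10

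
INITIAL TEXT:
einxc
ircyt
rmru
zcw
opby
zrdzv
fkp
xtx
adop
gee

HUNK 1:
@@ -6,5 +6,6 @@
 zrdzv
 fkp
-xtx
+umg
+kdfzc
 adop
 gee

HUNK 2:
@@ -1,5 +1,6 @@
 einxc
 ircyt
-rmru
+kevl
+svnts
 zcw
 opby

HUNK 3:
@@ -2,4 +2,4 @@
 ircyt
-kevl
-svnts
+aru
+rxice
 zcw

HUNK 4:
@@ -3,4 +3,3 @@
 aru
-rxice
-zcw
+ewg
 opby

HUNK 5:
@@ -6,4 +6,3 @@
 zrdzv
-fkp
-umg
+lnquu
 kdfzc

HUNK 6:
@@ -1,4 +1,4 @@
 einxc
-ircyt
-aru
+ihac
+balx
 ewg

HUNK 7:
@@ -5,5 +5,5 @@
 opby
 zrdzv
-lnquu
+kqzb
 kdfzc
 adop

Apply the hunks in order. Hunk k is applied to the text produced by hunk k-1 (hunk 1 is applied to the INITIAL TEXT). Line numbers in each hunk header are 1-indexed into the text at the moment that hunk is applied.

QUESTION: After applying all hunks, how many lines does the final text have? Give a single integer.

Answer: 10

Derivation:
Hunk 1: at line 6 remove [xtx] add [umg,kdfzc] -> 11 lines: einxc ircyt rmru zcw opby zrdzv fkp umg kdfzc adop gee
Hunk 2: at line 1 remove [rmru] add [kevl,svnts] -> 12 lines: einxc ircyt kevl svnts zcw opby zrdzv fkp umg kdfzc adop gee
Hunk 3: at line 2 remove [kevl,svnts] add [aru,rxice] -> 12 lines: einxc ircyt aru rxice zcw opby zrdzv fkp umg kdfzc adop gee
Hunk 4: at line 3 remove [rxice,zcw] add [ewg] -> 11 lines: einxc ircyt aru ewg opby zrdzv fkp umg kdfzc adop gee
Hunk 5: at line 6 remove [fkp,umg] add [lnquu] -> 10 lines: einxc ircyt aru ewg opby zrdzv lnquu kdfzc adop gee
Hunk 6: at line 1 remove [ircyt,aru] add [ihac,balx] -> 10 lines: einxc ihac balx ewg opby zrdzv lnquu kdfzc adop gee
Hunk 7: at line 5 remove [lnquu] add [kqzb] -> 10 lines: einxc ihac balx ewg opby zrdzv kqzb kdfzc adop gee
Final line count: 10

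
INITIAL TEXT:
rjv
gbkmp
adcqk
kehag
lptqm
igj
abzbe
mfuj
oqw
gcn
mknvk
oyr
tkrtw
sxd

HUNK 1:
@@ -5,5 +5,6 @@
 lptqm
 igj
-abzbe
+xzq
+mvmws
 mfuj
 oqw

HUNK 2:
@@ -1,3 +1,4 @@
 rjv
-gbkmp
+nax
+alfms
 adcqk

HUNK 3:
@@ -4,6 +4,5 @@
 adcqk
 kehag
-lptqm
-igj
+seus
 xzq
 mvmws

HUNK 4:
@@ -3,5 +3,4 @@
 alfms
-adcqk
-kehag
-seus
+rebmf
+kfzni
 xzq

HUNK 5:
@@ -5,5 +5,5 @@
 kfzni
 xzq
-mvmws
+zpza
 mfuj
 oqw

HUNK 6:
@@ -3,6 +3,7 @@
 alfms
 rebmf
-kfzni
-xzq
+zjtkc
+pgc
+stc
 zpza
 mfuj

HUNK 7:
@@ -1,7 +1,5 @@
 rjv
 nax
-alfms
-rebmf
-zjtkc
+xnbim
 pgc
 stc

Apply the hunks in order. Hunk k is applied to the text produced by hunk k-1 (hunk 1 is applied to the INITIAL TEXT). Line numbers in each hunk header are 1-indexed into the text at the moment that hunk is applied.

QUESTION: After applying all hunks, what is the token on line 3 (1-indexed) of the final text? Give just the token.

Hunk 1: at line 5 remove [abzbe] add [xzq,mvmws] -> 15 lines: rjv gbkmp adcqk kehag lptqm igj xzq mvmws mfuj oqw gcn mknvk oyr tkrtw sxd
Hunk 2: at line 1 remove [gbkmp] add [nax,alfms] -> 16 lines: rjv nax alfms adcqk kehag lptqm igj xzq mvmws mfuj oqw gcn mknvk oyr tkrtw sxd
Hunk 3: at line 4 remove [lptqm,igj] add [seus] -> 15 lines: rjv nax alfms adcqk kehag seus xzq mvmws mfuj oqw gcn mknvk oyr tkrtw sxd
Hunk 4: at line 3 remove [adcqk,kehag,seus] add [rebmf,kfzni] -> 14 lines: rjv nax alfms rebmf kfzni xzq mvmws mfuj oqw gcn mknvk oyr tkrtw sxd
Hunk 5: at line 5 remove [mvmws] add [zpza] -> 14 lines: rjv nax alfms rebmf kfzni xzq zpza mfuj oqw gcn mknvk oyr tkrtw sxd
Hunk 6: at line 3 remove [kfzni,xzq] add [zjtkc,pgc,stc] -> 15 lines: rjv nax alfms rebmf zjtkc pgc stc zpza mfuj oqw gcn mknvk oyr tkrtw sxd
Hunk 7: at line 1 remove [alfms,rebmf,zjtkc] add [xnbim] -> 13 lines: rjv nax xnbim pgc stc zpza mfuj oqw gcn mknvk oyr tkrtw sxd
Final line 3: xnbim

Answer: xnbim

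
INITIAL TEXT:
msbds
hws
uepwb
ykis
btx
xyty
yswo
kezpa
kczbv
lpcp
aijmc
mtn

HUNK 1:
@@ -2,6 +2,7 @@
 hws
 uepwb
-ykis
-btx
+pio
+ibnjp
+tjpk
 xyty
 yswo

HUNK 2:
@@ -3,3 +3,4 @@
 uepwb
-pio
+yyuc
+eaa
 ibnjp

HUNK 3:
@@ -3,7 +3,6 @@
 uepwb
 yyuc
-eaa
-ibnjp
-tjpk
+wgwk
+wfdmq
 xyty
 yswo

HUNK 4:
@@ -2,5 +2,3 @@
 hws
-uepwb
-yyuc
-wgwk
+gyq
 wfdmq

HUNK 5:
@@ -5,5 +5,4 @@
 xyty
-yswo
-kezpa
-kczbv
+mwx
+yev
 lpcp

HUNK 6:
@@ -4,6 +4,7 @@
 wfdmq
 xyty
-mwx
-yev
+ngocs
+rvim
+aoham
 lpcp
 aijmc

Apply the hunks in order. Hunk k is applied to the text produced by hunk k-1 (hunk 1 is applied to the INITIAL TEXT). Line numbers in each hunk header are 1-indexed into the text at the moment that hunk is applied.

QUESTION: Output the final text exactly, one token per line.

Hunk 1: at line 2 remove [ykis,btx] add [pio,ibnjp,tjpk] -> 13 lines: msbds hws uepwb pio ibnjp tjpk xyty yswo kezpa kczbv lpcp aijmc mtn
Hunk 2: at line 3 remove [pio] add [yyuc,eaa] -> 14 lines: msbds hws uepwb yyuc eaa ibnjp tjpk xyty yswo kezpa kczbv lpcp aijmc mtn
Hunk 3: at line 3 remove [eaa,ibnjp,tjpk] add [wgwk,wfdmq] -> 13 lines: msbds hws uepwb yyuc wgwk wfdmq xyty yswo kezpa kczbv lpcp aijmc mtn
Hunk 4: at line 2 remove [uepwb,yyuc,wgwk] add [gyq] -> 11 lines: msbds hws gyq wfdmq xyty yswo kezpa kczbv lpcp aijmc mtn
Hunk 5: at line 5 remove [yswo,kezpa,kczbv] add [mwx,yev] -> 10 lines: msbds hws gyq wfdmq xyty mwx yev lpcp aijmc mtn
Hunk 6: at line 4 remove [mwx,yev] add [ngocs,rvim,aoham] -> 11 lines: msbds hws gyq wfdmq xyty ngocs rvim aoham lpcp aijmc mtn

Answer: msbds
hws
gyq
wfdmq
xyty
ngocs
rvim
aoham
lpcp
aijmc
mtn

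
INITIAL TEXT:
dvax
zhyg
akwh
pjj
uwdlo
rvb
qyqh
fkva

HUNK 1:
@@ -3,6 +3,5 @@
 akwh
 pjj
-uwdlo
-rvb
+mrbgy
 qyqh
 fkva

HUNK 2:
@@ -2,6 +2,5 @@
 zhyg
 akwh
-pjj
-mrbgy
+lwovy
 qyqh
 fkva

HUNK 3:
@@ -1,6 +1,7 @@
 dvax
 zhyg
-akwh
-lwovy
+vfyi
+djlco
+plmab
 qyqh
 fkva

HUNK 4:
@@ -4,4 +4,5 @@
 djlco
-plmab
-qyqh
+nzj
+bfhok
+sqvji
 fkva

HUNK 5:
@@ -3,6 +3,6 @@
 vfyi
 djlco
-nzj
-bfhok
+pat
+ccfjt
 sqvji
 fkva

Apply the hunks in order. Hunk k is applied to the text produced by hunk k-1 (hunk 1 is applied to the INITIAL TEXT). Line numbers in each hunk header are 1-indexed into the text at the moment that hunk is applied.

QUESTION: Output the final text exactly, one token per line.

Answer: dvax
zhyg
vfyi
djlco
pat
ccfjt
sqvji
fkva

Derivation:
Hunk 1: at line 3 remove [uwdlo,rvb] add [mrbgy] -> 7 lines: dvax zhyg akwh pjj mrbgy qyqh fkva
Hunk 2: at line 2 remove [pjj,mrbgy] add [lwovy] -> 6 lines: dvax zhyg akwh lwovy qyqh fkva
Hunk 3: at line 1 remove [akwh,lwovy] add [vfyi,djlco,plmab] -> 7 lines: dvax zhyg vfyi djlco plmab qyqh fkva
Hunk 4: at line 4 remove [plmab,qyqh] add [nzj,bfhok,sqvji] -> 8 lines: dvax zhyg vfyi djlco nzj bfhok sqvji fkva
Hunk 5: at line 3 remove [nzj,bfhok] add [pat,ccfjt] -> 8 lines: dvax zhyg vfyi djlco pat ccfjt sqvji fkva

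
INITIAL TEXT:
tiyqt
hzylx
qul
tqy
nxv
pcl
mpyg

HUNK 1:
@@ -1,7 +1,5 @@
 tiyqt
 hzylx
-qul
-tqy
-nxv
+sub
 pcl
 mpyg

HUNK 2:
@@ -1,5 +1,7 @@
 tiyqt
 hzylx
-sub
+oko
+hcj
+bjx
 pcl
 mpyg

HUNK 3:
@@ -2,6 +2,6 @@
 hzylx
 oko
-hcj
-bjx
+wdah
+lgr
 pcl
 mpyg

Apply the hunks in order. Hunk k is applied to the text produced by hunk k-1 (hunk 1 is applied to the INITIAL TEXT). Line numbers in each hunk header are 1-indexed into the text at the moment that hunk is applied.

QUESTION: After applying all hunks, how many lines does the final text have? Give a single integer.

Hunk 1: at line 1 remove [qul,tqy,nxv] add [sub] -> 5 lines: tiyqt hzylx sub pcl mpyg
Hunk 2: at line 1 remove [sub] add [oko,hcj,bjx] -> 7 lines: tiyqt hzylx oko hcj bjx pcl mpyg
Hunk 3: at line 2 remove [hcj,bjx] add [wdah,lgr] -> 7 lines: tiyqt hzylx oko wdah lgr pcl mpyg
Final line count: 7

Answer: 7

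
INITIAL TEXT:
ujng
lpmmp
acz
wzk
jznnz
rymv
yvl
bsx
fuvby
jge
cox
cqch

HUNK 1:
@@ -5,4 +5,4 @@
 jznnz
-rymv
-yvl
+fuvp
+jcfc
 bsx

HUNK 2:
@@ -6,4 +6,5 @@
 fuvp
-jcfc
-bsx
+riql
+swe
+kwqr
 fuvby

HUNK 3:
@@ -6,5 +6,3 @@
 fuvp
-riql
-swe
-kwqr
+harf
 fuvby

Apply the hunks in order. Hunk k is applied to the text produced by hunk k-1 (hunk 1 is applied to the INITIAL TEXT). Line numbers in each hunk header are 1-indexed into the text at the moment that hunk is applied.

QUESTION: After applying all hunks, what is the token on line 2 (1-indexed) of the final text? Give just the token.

Hunk 1: at line 5 remove [rymv,yvl] add [fuvp,jcfc] -> 12 lines: ujng lpmmp acz wzk jznnz fuvp jcfc bsx fuvby jge cox cqch
Hunk 2: at line 6 remove [jcfc,bsx] add [riql,swe,kwqr] -> 13 lines: ujng lpmmp acz wzk jznnz fuvp riql swe kwqr fuvby jge cox cqch
Hunk 3: at line 6 remove [riql,swe,kwqr] add [harf] -> 11 lines: ujng lpmmp acz wzk jznnz fuvp harf fuvby jge cox cqch
Final line 2: lpmmp

Answer: lpmmp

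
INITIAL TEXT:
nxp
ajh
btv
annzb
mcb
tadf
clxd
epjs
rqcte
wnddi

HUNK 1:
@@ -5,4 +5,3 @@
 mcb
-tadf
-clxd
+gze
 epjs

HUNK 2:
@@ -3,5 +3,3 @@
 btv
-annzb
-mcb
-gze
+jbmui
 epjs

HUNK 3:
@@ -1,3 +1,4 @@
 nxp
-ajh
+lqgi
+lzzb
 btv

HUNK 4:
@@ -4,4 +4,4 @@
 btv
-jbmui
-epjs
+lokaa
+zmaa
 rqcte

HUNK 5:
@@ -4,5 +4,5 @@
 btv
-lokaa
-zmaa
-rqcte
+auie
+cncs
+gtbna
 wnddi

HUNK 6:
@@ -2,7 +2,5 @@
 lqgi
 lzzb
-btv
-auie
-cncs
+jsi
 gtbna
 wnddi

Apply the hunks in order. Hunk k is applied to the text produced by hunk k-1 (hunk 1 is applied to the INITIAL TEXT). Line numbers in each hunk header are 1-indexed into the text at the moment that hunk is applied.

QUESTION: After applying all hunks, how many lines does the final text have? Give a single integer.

Hunk 1: at line 5 remove [tadf,clxd] add [gze] -> 9 lines: nxp ajh btv annzb mcb gze epjs rqcte wnddi
Hunk 2: at line 3 remove [annzb,mcb,gze] add [jbmui] -> 7 lines: nxp ajh btv jbmui epjs rqcte wnddi
Hunk 3: at line 1 remove [ajh] add [lqgi,lzzb] -> 8 lines: nxp lqgi lzzb btv jbmui epjs rqcte wnddi
Hunk 4: at line 4 remove [jbmui,epjs] add [lokaa,zmaa] -> 8 lines: nxp lqgi lzzb btv lokaa zmaa rqcte wnddi
Hunk 5: at line 4 remove [lokaa,zmaa,rqcte] add [auie,cncs,gtbna] -> 8 lines: nxp lqgi lzzb btv auie cncs gtbna wnddi
Hunk 6: at line 2 remove [btv,auie,cncs] add [jsi] -> 6 lines: nxp lqgi lzzb jsi gtbna wnddi
Final line count: 6

Answer: 6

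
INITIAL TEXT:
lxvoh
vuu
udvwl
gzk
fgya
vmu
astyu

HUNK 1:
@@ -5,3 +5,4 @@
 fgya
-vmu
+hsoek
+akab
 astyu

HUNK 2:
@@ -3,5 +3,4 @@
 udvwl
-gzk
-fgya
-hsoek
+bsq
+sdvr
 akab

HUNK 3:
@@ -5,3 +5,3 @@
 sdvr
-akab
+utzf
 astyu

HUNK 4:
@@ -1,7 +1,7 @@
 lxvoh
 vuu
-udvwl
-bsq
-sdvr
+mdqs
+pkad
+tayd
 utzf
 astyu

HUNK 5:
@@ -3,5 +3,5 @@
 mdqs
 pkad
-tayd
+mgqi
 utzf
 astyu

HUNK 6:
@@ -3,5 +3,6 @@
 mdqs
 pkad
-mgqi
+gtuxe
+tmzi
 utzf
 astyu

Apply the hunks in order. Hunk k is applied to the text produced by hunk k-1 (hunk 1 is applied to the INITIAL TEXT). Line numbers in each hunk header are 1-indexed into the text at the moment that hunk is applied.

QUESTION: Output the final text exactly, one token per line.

Hunk 1: at line 5 remove [vmu] add [hsoek,akab] -> 8 lines: lxvoh vuu udvwl gzk fgya hsoek akab astyu
Hunk 2: at line 3 remove [gzk,fgya,hsoek] add [bsq,sdvr] -> 7 lines: lxvoh vuu udvwl bsq sdvr akab astyu
Hunk 3: at line 5 remove [akab] add [utzf] -> 7 lines: lxvoh vuu udvwl bsq sdvr utzf astyu
Hunk 4: at line 1 remove [udvwl,bsq,sdvr] add [mdqs,pkad,tayd] -> 7 lines: lxvoh vuu mdqs pkad tayd utzf astyu
Hunk 5: at line 3 remove [tayd] add [mgqi] -> 7 lines: lxvoh vuu mdqs pkad mgqi utzf astyu
Hunk 6: at line 3 remove [mgqi] add [gtuxe,tmzi] -> 8 lines: lxvoh vuu mdqs pkad gtuxe tmzi utzf astyu

Answer: lxvoh
vuu
mdqs
pkad
gtuxe
tmzi
utzf
astyu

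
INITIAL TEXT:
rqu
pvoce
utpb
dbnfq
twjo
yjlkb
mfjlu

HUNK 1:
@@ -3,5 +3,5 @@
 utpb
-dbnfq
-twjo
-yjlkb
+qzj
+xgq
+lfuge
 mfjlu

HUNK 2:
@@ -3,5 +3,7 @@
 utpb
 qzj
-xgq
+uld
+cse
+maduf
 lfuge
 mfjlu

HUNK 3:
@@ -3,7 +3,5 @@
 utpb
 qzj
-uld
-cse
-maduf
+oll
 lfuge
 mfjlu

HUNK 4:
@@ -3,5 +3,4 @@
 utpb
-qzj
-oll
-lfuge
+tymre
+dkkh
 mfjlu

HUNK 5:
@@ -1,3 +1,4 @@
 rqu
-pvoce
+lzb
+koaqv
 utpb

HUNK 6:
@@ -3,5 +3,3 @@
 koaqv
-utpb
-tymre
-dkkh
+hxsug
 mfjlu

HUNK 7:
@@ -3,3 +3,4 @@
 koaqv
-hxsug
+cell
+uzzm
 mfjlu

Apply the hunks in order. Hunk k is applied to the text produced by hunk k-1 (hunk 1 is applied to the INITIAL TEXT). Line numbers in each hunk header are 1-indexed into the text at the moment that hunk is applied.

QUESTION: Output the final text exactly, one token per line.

Answer: rqu
lzb
koaqv
cell
uzzm
mfjlu

Derivation:
Hunk 1: at line 3 remove [dbnfq,twjo,yjlkb] add [qzj,xgq,lfuge] -> 7 lines: rqu pvoce utpb qzj xgq lfuge mfjlu
Hunk 2: at line 3 remove [xgq] add [uld,cse,maduf] -> 9 lines: rqu pvoce utpb qzj uld cse maduf lfuge mfjlu
Hunk 3: at line 3 remove [uld,cse,maduf] add [oll] -> 7 lines: rqu pvoce utpb qzj oll lfuge mfjlu
Hunk 4: at line 3 remove [qzj,oll,lfuge] add [tymre,dkkh] -> 6 lines: rqu pvoce utpb tymre dkkh mfjlu
Hunk 5: at line 1 remove [pvoce] add [lzb,koaqv] -> 7 lines: rqu lzb koaqv utpb tymre dkkh mfjlu
Hunk 6: at line 3 remove [utpb,tymre,dkkh] add [hxsug] -> 5 lines: rqu lzb koaqv hxsug mfjlu
Hunk 7: at line 3 remove [hxsug] add [cell,uzzm] -> 6 lines: rqu lzb koaqv cell uzzm mfjlu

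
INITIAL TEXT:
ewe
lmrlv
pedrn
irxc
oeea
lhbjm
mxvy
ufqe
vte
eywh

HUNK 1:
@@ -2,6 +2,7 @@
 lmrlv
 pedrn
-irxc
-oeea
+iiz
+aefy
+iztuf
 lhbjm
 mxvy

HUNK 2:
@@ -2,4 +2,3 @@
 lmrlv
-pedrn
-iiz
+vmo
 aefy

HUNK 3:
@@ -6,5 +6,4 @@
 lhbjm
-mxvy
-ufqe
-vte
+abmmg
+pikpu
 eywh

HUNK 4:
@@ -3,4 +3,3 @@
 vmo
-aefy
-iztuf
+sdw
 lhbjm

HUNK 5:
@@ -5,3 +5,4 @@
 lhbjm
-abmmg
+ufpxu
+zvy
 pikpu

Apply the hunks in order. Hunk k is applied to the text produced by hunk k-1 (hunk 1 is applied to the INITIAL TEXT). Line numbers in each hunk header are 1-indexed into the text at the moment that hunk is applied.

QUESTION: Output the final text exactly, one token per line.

Answer: ewe
lmrlv
vmo
sdw
lhbjm
ufpxu
zvy
pikpu
eywh

Derivation:
Hunk 1: at line 2 remove [irxc,oeea] add [iiz,aefy,iztuf] -> 11 lines: ewe lmrlv pedrn iiz aefy iztuf lhbjm mxvy ufqe vte eywh
Hunk 2: at line 2 remove [pedrn,iiz] add [vmo] -> 10 lines: ewe lmrlv vmo aefy iztuf lhbjm mxvy ufqe vte eywh
Hunk 3: at line 6 remove [mxvy,ufqe,vte] add [abmmg,pikpu] -> 9 lines: ewe lmrlv vmo aefy iztuf lhbjm abmmg pikpu eywh
Hunk 4: at line 3 remove [aefy,iztuf] add [sdw] -> 8 lines: ewe lmrlv vmo sdw lhbjm abmmg pikpu eywh
Hunk 5: at line 5 remove [abmmg] add [ufpxu,zvy] -> 9 lines: ewe lmrlv vmo sdw lhbjm ufpxu zvy pikpu eywh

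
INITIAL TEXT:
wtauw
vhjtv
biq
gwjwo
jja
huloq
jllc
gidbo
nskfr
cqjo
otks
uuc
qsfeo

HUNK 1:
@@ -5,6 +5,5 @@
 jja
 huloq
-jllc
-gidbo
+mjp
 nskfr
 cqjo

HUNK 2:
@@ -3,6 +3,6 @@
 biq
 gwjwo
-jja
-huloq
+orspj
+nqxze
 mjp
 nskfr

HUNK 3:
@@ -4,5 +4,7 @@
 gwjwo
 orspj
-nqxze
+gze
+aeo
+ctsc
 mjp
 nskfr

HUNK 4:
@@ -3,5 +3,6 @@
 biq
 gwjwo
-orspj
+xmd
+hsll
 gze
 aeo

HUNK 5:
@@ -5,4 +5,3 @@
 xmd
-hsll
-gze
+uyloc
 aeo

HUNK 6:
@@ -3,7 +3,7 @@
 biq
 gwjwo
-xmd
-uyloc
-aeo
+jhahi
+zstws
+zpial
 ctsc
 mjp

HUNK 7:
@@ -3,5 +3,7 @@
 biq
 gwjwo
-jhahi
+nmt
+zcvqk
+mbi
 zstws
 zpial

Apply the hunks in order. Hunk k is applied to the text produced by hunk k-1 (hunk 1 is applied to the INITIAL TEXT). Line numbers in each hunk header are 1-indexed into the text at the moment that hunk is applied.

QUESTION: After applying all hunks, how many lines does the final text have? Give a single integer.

Answer: 16

Derivation:
Hunk 1: at line 5 remove [jllc,gidbo] add [mjp] -> 12 lines: wtauw vhjtv biq gwjwo jja huloq mjp nskfr cqjo otks uuc qsfeo
Hunk 2: at line 3 remove [jja,huloq] add [orspj,nqxze] -> 12 lines: wtauw vhjtv biq gwjwo orspj nqxze mjp nskfr cqjo otks uuc qsfeo
Hunk 3: at line 4 remove [nqxze] add [gze,aeo,ctsc] -> 14 lines: wtauw vhjtv biq gwjwo orspj gze aeo ctsc mjp nskfr cqjo otks uuc qsfeo
Hunk 4: at line 3 remove [orspj] add [xmd,hsll] -> 15 lines: wtauw vhjtv biq gwjwo xmd hsll gze aeo ctsc mjp nskfr cqjo otks uuc qsfeo
Hunk 5: at line 5 remove [hsll,gze] add [uyloc] -> 14 lines: wtauw vhjtv biq gwjwo xmd uyloc aeo ctsc mjp nskfr cqjo otks uuc qsfeo
Hunk 6: at line 3 remove [xmd,uyloc,aeo] add [jhahi,zstws,zpial] -> 14 lines: wtauw vhjtv biq gwjwo jhahi zstws zpial ctsc mjp nskfr cqjo otks uuc qsfeo
Hunk 7: at line 3 remove [jhahi] add [nmt,zcvqk,mbi] -> 16 lines: wtauw vhjtv biq gwjwo nmt zcvqk mbi zstws zpial ctsc mjp nskfr cqjo otks uuc qsfeo
Final line count: 16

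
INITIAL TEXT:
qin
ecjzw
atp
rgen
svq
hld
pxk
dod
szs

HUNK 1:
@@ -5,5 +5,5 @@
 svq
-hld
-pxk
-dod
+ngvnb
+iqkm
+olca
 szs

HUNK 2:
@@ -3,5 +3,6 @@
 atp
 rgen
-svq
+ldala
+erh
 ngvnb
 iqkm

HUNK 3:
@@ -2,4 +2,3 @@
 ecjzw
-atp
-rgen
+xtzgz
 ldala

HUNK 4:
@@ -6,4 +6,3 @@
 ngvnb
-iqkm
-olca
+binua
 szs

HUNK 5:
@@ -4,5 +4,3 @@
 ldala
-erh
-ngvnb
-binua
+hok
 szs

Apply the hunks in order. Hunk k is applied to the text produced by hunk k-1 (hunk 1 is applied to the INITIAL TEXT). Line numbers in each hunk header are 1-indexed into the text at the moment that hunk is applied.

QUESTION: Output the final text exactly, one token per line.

Hunk 1: at line 5 remove [hld,pxk,dod] add [ngvnb,iqkm,olca] -> 9 lines: qin ecjzw atp rgen svq ngvnb iqkm olca szs
Hunk 2: at line 3 remove [svq] add [ldala,erh] -> 10 lines: qin ecjzw atp rgen ldala erh ngvnb iqkm olca szs
Hunk 3: at line 2 remove [atp,rgen] add [xtzgz] -> 9 lines: qin ecjzw xtzgz ldala erh ngvnb iqkm olca szs
Hunk 4: at line 6 remove [iqkm,olca] add [binua] -> 8 lines: qin ecjzw xtzgz ldala erh ngvnb binua szs
Hunk 5: at line 4 remove [erh,ngvnb,binua] add [hok] -> 6 lines: qin ecjzw xtzgz ldala hok szs

Answer: qin
ecjzw
xtzgz
ldala
hok
szs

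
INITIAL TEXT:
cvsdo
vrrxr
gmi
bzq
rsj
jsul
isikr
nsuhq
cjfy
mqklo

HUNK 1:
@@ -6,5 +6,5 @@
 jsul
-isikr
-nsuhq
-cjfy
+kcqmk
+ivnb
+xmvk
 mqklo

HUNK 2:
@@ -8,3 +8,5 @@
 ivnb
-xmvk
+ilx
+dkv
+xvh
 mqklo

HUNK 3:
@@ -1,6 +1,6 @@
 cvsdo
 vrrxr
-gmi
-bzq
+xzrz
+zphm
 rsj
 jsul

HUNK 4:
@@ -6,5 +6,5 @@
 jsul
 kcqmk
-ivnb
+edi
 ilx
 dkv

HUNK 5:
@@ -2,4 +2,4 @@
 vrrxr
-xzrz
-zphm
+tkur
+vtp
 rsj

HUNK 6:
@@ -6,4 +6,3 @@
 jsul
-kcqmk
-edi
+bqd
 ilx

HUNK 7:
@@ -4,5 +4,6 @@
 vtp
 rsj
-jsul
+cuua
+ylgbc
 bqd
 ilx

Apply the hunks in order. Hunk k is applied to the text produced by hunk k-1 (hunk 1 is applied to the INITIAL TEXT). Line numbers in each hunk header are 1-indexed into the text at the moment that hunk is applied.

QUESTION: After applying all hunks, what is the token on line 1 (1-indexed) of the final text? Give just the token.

Hunk 1: at line 6 remove [isikr,nsuhq,cjfy] add [kcqmk,ivnb,xmvk] -> 10 lines: cvsdo vrrxr gmi bzq rsj jsul kcqmk ivnb xmvk mqklo
Hunk 2: at line 8 remove [xmvk] add [ilx,dkv,xvh] -> 12 lines: cvsdo vrrxr gmi bzq rsj jsul kcqmk ivnb ilx dkv xvh mqklo
Hunk 3: at line 1 remove [gmi,bzq] add [xzrz,zphm] -> 12 lines: cvsdo vrrxr xzrz zphm rsj jsul kcqmk ivnb ilx dkv xvh mqklo
Hunk 4: at line 6 remove [ivnb] add [edi] -> 12 lines: cvsdo vrrxr xzrz zphm rsj jsul kcqmk edi ilx dkv xvh mqklo
Hunk 5: at line 2 remove [xzrz,zphm] add [tkur,vtp] -> 12 lines: cvsdo vrrxr tkur vtp rsj jsul kcqmk edi ilx dkv xvh mqklo
Hunk 6: at line 6 remove [kcqmk,edi] add [bqd] -> 11 lines: cvsdo vrrxr tkur vtp rsj jsul bqd ilx dkv xvh mqklo
Hunk 7: at line 4 remove [jsul] add [cuua,ylgbc] -> 12 lines: cvsdo vrrxr tkur vtp rsj cuua ylgbc bqd ilx dkv xvh mqklo
Final line 1: cvsdo

Answer: cvsdo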